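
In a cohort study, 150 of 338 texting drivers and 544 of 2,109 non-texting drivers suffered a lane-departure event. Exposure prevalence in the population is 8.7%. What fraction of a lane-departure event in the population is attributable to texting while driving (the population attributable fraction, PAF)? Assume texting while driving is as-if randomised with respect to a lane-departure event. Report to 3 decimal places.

PAF ≈ 0.059

p₁ = P(outcome | exposed) = 150/338 = 0.44379
p₀ = P(outcome | unexposed) = 544/2109 = 0.25794
Overall risk P(Y=1) = π·p₁ + (1−π)·p₀ = 0.087×0.44379 + 0.913×0.25794 = 0.27411.
Under exogeneity, PAF = [P(Y=1) − p₀] / P(Y=1).
PAF = (0.27411 − 0.25794) / 0.27411 ≈ 0.0590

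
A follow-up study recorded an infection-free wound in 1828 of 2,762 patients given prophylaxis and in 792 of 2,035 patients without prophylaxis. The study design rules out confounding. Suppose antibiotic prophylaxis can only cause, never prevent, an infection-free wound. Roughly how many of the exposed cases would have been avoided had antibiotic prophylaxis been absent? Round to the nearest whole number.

p₁ = P(outcome | exposed) = 1828/2762 = 0.66184
p₀ = P(outcome | unexposed) = 792/2035 = 0.38919
PN = (p₁ − p₀)/p₁ = (0.66184 − 0.38919) / 0.66184 ≈ 0.41196.
Attributable cases ≈ PN × (exposed cases) = 0.41196 × 1828 ≈ 753.06.

about 753 cases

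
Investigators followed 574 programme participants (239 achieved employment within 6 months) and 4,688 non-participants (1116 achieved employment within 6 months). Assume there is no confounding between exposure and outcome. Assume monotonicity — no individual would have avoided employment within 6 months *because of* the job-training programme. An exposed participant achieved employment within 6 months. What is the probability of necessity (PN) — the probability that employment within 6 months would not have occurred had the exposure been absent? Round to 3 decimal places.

PN ≈ 0.428

p₁ = P(outcome | exposed) = 239/574 = 0.41638
p₀ = P(outcome | unexposed) = 1116/4688 = 0.23805
Under exogeneity and monotonicity, PN = (p₁ − p₀) / p₁.
PN = (0.41638 − 0.23805) / 0.41638 = 0.17832 / 0.41638 ≈ 0.4283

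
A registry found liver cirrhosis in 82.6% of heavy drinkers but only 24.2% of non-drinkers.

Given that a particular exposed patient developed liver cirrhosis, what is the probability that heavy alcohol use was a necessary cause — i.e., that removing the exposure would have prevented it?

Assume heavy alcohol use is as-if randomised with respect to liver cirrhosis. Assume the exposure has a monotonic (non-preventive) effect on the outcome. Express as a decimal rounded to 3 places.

p₁ = 0.826, p₀ = 0.242.
Under exogeneity and monotonicity, PN = (p₁ − p₀) / p₁.
PN = (0.826 − 0.242) / 0.826 = 0.584 / 0.826 ≈ 0.7070

PN ≈ 0.707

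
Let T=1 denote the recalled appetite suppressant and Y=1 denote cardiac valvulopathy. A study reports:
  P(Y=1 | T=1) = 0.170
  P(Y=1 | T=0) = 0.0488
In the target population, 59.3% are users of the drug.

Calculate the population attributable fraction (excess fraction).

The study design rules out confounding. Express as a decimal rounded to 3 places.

Let p₁ = 0.17, p₀ = 0.0488.
Overall risk P(Y=1) = π·p₁ + (1−π)·p₀ = 0.593×0.17 + 0.407×0.0488 = 0.12067.
Under exogeneity, PAF = [P(Y=1) − p₀] / P(Y=1).
PAF = (0.12067 − 0.0488) / 0.12067 ≈ 0.5956

PAF ≈ 0.596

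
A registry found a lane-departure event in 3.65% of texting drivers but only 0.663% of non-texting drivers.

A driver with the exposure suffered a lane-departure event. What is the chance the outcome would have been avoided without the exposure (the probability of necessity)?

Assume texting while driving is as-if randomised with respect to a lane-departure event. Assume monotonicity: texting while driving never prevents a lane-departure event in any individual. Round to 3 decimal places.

p₁ = 0.0365, p₀ = 0.00663.
Under exogeneity and monotonicity, PN = (p₁ − p₀) / p₁.
PN = (0.0365 − 0.00663) / 0.0365 = 0.02987 / 0.0365 ≈ 0.8184

PN ≈ 0.818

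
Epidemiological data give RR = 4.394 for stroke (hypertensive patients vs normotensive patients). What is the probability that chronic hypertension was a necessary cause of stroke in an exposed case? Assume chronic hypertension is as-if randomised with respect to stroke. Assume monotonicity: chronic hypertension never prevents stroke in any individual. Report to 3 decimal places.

Under exogeneity and monotonicity, PN = (RR − 1) / RR = 1 − 1/RR.
PN = (4.394 − 1) / 4.394 = 3.394 / 4.394 ≈ 0.7724

PN ≈ 0.772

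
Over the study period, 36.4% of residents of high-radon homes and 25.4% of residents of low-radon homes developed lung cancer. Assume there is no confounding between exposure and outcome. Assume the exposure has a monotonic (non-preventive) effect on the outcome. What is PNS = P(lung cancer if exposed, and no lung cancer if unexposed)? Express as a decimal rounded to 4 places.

PNS ≈ 0.1100

p₁ = 0.364, p₀ = 0.254.
Under exogeneity and monotonicity, PNS = p₁ − p₀.
PNS = 0.364 − 0.254 = 0.11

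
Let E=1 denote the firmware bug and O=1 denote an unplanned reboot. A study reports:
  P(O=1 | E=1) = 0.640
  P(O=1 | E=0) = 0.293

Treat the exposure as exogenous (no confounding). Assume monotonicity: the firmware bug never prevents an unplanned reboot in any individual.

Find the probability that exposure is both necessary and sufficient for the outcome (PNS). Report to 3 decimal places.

PNS ≈ 0.347

Let p₁ = 0.64, p₀ = 0.293.
Under exogeneity and monotonicity, PNS = p₁ − p₀.
PNS = 0.64 − 0.293 = 0.347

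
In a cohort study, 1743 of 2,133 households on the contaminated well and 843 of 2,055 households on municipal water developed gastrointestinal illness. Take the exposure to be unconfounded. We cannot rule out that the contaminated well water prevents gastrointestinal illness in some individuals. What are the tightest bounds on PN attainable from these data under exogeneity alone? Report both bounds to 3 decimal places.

p₁ = P(outcome | exposed) = 1743/2133 = 0.81716
p₀ = P(outcome | unexposed) = 843/2055 = 0.41022
Under exogeneity alone the bounds on PN are max{0,(p₁−p₀)/p₁} ≤ PN ≤ min{1,(1−p₀)/p₁}.
  lower = (p₁ − p₀)/p₁ = 0.40694 / 0.81716 ≈ 0.4980
  upper = min{1, (1 − p₀)/p₁} = 0.58978 / 0.81716 ≈ 0.7217

0.498 ≤ PN ≤ 0.722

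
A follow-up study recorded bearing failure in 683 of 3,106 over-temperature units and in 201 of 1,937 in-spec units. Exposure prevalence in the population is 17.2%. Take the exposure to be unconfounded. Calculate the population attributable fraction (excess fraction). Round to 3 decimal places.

p₁ = P(outcome | exposed) = 683/3106 = 0.2199
p₀ = P(outcome | unexposed) = 201/1937 = 0.10377
Overall risk P(Y=1) = π·p₁ + (1−π)·p₀ = 0.172×0.2199 + 0.828×0.10377 = 0.12374.
Under exogeneity, PAF = [P(Y=1) − p₀] / P(Y=1).
PAF = (0.12374 − 0.10377) / 0.12374 ≈ 0.1614

PAF ≈ 0.161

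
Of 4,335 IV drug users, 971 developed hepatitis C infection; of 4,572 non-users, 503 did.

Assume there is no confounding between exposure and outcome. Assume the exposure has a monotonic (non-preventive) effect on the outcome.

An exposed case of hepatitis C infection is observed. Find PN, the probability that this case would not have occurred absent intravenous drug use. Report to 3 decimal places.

PN ≈ 0.509

p₁ = P(outcome | exposed) = 971/4335 = 0.22399
p₀ = P(outcome | unexposed) = 503/4572 = 0.11002
Under exogeneity and monotonicity, PN = (p₁ − p₀) / p₁.
PN = (0.22399 − 0.11002) / 0.22399 = 0.11397 / 0.22399 ≈ 0.5088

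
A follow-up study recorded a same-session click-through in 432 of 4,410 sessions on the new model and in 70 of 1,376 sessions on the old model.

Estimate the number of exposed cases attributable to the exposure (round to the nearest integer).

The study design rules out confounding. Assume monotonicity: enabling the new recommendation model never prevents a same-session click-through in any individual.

about 208 cases

p₁ = P(outcome | exposed) = 432/4410 = 0.097959
p₀ = P(outcome | unexposed) = 70/1376 = 0.050872
PN = (p₁ − p₀)/p₁ = (0.097959 − 0.050872) / 0.097959 ≈ 0.48068.
Attributable cases ≈ PN × (exposed cases) = 0.48068 × 432 ≈ 207.65.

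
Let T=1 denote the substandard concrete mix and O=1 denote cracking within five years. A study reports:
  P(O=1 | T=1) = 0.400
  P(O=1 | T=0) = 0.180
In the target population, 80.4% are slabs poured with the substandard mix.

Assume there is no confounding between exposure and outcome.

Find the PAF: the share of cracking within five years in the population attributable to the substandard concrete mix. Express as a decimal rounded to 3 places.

Let p₁ = 0.4, p₀ = 0.18.
Overall risk P(Y=1) = π·p₁ + (1−π)·p₀ = 0.804×0.4 + 0.196×0.18 = 0.35688.
Under exogeneity, PAF = [P(Y=1) − p₀] / P(Y=1).
PAF = (0.35688 − 0.18) / 0.35688 ≈ 0.4956

PAF ≈ 0.496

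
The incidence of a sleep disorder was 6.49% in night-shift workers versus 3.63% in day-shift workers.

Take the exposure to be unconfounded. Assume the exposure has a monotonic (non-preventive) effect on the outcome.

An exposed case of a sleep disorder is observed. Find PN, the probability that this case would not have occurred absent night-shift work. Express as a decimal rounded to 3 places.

PN ≈ 0.441

p₁ = 0.0649, p₀ = 0.0363.
Under exogeneity and monotonicity, PN = (p₁ − p₀) / p₁.
PN = (0.0649 − 0.0363) / 0.0649 = 0.0286 / 0.0649 ≈ 0.4407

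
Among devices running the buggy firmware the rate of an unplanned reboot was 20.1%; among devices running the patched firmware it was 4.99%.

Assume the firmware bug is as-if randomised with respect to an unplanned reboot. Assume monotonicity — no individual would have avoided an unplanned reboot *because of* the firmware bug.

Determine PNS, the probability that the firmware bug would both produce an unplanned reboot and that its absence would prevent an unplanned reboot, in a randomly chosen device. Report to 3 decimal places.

p₁ = 0.201, p₀ = 0.0499.
Under exogeneity and monotonicity, PNS = p₁ − p₀.
PNS = 0.201 − 0.0499 = 0.1511

PNS ≈ 0.151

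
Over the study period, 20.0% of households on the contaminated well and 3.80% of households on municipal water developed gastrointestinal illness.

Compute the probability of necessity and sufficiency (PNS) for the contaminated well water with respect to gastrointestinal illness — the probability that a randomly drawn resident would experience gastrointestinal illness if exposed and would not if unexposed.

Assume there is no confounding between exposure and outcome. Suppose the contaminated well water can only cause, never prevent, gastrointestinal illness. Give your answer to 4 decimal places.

p₁ = 0.2, p₀ = 0.038.
Under exogeneity and monotonicity, PNS = p₁ − p₀.
PNS = 0.2 − 0.038 = 0.162

PNS ≈ 0.1620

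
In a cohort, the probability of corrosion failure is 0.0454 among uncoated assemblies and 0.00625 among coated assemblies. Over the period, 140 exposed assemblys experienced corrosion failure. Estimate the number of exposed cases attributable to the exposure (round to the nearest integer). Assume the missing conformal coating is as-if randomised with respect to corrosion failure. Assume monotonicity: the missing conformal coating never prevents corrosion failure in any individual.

about 121 cases

Let p₁ = 0.0454, p₀ = 0.00625.
PN = (p₁ − p₀)/p₁ = (0.0454 − 0.00625) / 0.0454 ≈ 0.86233.
Attributable cases ≈ PN × (exposed cases) = 0.86233 × 140 ≈ 120.73.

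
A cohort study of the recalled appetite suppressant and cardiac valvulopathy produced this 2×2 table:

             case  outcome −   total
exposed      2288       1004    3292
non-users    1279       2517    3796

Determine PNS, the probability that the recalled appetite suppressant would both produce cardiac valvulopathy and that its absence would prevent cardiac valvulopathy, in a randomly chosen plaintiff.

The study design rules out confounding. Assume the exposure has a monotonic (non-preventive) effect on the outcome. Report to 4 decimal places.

PNS ≈ 0.3581

p₁ = P(outcome | exposed) = 2288/3292 = 0.69502
p₀ = P(outcome | unexposed) = 1279/3796 = 0.33693
Under exogeneity and monotonicity, PNS = p₁ − p₀.
PNS = 0.69502 − 0.33693 = 0.35808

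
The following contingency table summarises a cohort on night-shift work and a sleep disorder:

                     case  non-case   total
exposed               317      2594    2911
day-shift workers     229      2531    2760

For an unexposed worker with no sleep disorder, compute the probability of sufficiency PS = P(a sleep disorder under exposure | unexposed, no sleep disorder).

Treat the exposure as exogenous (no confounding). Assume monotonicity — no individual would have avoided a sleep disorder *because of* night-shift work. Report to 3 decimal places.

p₁ = P(outcome | exposed) = 317/2911 = 0.1089
p₀ = P(outcome | unexposed) = 229/2760 = 0.082971
Under exogeneity and monotonicity, PS = (p₁ − p₀) / (1 − p₀).
PS = (0.1089 − 0.082971) / (1 − 0.082971) = 0.025926 / 0.91703 ≈ 0.0283

PS ≈ 0.028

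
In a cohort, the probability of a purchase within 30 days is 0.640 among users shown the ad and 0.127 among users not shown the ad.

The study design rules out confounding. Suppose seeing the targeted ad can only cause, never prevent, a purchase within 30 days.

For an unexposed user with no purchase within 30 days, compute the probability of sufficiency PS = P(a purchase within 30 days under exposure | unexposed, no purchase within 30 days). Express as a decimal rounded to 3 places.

Let p₁ = 0.64, p₀ = 0.127.
Under exogeneity and monotonicity, PS = (p₁ − p₀) / (1 − p₀).
PS = (0.64 − 0.127) / (1 − 0.127) = 0.513 / 0.873 ≈ 0.5876

PS ≈ 0.588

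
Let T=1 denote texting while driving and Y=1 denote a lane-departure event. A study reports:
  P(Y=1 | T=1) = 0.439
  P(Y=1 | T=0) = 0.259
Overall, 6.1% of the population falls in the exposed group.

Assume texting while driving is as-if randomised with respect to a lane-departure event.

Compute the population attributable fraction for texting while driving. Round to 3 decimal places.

Let p₁ = 0.439, p₀ = 0.259.
Overall risk P(Y=1) = π·p₁ + (1−π)·p₀ = 0.061×0.439 + 0.939×0.259 = 0.26998.
Under exogeneity, PAF = [P(Y=1) − p₀] / P(Y=1).
PAF = (0.26998 − 0.259) / 0.26998 ≈ 0.0407

PAF ≈ 0.041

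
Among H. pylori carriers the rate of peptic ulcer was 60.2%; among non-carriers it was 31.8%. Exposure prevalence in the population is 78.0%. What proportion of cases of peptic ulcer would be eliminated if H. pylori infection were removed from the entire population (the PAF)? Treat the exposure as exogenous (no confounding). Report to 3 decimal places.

p₁ = 0.602, p₀ = 0.318.
Overall risk P(Y=1) = π·p₁ + (1−π)·p₀ = 0.78×0.602 + 0.22×0.318 = 0.53952.
Under exogeneity, PAF = [P(Y=1) − p₀] / P(Y=1).
PAF = (0.53952 − 0.318) / 0.53952 ≈ 0.4106

PAF ≈ 0.411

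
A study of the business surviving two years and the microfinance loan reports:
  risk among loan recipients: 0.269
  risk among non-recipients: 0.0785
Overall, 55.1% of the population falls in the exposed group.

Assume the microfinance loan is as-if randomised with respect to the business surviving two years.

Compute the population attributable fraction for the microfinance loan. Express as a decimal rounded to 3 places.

PAF ≈ 0.572

Let p₁ = 0.269, p₀ = 0.0785.
Overall risk P(Y=1) = π·p₁ + (1−π)·p₀ = 0.551×0.269 + 0.449×0.0785 = 0.18347.
Under exogeneity, PAF = [P(Y=1) − p₀] / P(Y=1).
PAF = (0.18347 − 0.0785) / 0.18347 ≈ 0.5721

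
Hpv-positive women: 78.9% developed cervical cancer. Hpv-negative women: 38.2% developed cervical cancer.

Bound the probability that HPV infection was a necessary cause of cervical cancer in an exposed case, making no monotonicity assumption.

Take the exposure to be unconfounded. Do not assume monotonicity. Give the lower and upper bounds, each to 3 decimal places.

p₁ = 0.789, p₀ = 0.382.
Under exogeneity alone the bounds on PN are max{0,(p₁−p₀)/p₁} ≤ PN ≤ min{1,(1−p₀)/p₁}.
  lower = (p₁ − p₀)/p₁ = 0.407 / 0.789 ≈ 0.5158
  upper = min{1, (1 − p₀)/p₁} = 0.618 / 0.789 ≈ 0.7833

0.516 ≤ PN ≤ 0.783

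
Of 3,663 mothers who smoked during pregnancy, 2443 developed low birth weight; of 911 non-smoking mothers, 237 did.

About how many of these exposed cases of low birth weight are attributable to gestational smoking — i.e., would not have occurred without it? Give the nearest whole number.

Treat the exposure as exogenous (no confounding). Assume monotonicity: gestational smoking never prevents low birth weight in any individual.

about 1490 cases

p₁ = P(outcome | exposed) = 2443/3663 = 0.66694
p₀ = P(outcome | unexposed) = 237/911 = 0.26015
PN = (p₁ − p₀)/p₁ = (0.66694 − 0.26015) / 0.66694 ≈ 0.60993.
Attributable cases ≈ PN × (exposed cases) = 0.60993 × 2443 ≈ 1490.06.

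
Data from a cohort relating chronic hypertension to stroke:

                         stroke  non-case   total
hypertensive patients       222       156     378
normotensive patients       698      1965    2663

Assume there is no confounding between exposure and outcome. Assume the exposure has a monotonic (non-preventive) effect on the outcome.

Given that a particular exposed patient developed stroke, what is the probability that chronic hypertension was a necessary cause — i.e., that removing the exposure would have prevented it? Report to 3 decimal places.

p₁ = P(outcome | exposed) = 222/378 = 0.5873
p₀ = P(outcome | unexposed) = 698/2663 = 0.26211
Under exogeneity and monotonicity, PN = (p₁ − p₀)/p₁.
PN = (0.5873 − 0.26211) / 0.5873 ≈ 0.5537

PN ≈ 0.554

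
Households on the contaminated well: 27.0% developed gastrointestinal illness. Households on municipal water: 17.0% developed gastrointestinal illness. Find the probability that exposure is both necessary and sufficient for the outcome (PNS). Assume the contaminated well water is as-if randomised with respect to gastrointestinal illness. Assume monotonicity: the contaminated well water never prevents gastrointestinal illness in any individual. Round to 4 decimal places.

p₁ = 0.27, p₀ = 0.17.
Under exogeneity and monotonicity, PNS = p₁ − p₀.
PNS = 0.27 − 0.17 = 0.1

PNS ≈ 0.1000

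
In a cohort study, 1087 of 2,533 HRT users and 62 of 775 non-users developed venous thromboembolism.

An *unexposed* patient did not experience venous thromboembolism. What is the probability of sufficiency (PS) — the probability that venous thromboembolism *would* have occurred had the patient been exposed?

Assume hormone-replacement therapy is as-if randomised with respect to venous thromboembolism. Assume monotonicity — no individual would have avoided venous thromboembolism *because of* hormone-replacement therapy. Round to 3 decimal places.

PS ≈ 0.379

p₁ = P(outcome | exposed) = 1087/2533 = 0.42914
p₀ = P(outcome | unexposed) = 62/775 = 0.08
Under exogeneity and monotonicity, PS = (p₁ − p₀) / (1 − p₀).
PS = (0.42914 − 0.08) / (1 − 0.08) = 0.34914 / 0.92 ≈ 0.3795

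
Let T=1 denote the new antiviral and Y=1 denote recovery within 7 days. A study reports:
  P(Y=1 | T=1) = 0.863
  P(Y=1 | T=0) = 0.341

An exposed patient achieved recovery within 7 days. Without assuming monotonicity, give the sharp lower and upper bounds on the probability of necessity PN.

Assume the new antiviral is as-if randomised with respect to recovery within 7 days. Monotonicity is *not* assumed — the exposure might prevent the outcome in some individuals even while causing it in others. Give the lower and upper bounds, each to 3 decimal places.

Let p₁ = 0.863, p₀ = 0.341.
Under exogeneity alone the bounds on PN are max{0,(p₁−p₀)/p₁} ≤ PN ≤ min{1,(1−p₀)/p₁}.
  lower = (p₁ − p₀)/p₁ = 0.522 / 0.863 ≈ 0.6049
  upper = min{1, (1 − p₀)/p₁} = 0.659 / 0.863 ≈ 0.7636

0.605 ≤ PN ≤ 0.764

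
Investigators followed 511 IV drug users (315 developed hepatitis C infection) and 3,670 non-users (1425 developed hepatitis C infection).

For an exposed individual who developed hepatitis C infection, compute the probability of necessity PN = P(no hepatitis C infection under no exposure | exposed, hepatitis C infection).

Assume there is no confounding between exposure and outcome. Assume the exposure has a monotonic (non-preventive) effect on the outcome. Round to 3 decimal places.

p₁ = P(outcome | exposed) = 315/511 = 0.61644
p₀ = P(outcome | unexposed) = 1425/3670 = 0.38828
Under exogeneity and monotonicity, PN = (p₁ − p₀) / p₁.
PN = (0.61644 − 0.38828) / 0.61644 = 0.22815 / 0.61644 ≈ 0.3701

PN ≈ 0.370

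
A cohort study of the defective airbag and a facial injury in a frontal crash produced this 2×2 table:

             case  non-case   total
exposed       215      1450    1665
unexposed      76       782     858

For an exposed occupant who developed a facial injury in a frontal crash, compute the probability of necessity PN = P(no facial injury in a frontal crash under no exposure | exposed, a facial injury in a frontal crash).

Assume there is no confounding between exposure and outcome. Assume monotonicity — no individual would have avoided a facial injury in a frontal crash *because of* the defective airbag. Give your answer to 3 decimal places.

p₁ = P(outcome | exposed) = 215/1665 = 0.12913
p₀ = P(outcome | unexposed) = 76/858 = 0.088578
Under exogeneity and monotonicity, PN = (p₁ − p₀) / p₁.
PN = (0.12913 − 0.088578) / 0.12913 = 0.040551 / 0.12913 ≈ 0.3140

PN ≈ 0.314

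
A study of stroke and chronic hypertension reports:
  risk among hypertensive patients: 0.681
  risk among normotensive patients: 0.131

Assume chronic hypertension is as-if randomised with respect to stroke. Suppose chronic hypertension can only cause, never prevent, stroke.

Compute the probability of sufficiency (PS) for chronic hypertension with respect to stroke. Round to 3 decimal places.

PS ≈ 0.633

Let p₁ = 0.681, p₀ = 0.131.
Under exogeneity and monotonicity, PS = (p₁ − p₀) / (1 − p₀).
PS = (0.681 − 0.131) / (1 − 0.131) = 0.55 / 0.869 ≈ 0.6329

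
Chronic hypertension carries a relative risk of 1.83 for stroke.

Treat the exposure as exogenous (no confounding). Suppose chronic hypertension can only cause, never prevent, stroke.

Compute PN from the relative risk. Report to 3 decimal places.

PN ≈ 0.454

Under exogeneity and monotonicity, PN = (RR − 1) / RR = 1 − 1/RR.
PN = (1.83 − 1) / 1.83 = 0.83 / 1.83 ≈ 0.4536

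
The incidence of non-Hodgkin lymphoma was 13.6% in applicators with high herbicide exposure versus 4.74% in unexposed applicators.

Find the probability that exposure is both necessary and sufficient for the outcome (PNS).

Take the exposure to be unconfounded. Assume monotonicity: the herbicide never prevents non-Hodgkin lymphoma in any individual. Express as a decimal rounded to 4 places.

p₁ = 0.136, p₀ = 0.0474.
Under exogeneity and monotonicity, PNS = p₁ − p₀.
PNS = 0.136 − 0.0474 = 0.0886

PNS ≈ 0.0886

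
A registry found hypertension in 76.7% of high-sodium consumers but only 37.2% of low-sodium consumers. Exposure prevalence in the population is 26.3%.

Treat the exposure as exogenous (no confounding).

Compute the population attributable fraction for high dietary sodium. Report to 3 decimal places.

p₁ = 0.767, p₀ = 0.372.
Overall risk P(Y=1) = π·p₁ + (1−π)·p₀ = 0.263×0.767 + 0.737×0.372 = 0.47589.
Under exogeneity, PAF = [P(Y=1) − p₀] / P(Y=1).
PAF = (0.47589 − 0.372) / 0.47589 ≈ 0.2183

PAF ≈ 0.218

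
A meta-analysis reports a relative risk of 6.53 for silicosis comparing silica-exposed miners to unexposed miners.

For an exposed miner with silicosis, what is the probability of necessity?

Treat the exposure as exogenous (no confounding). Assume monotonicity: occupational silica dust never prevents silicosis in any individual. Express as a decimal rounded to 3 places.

PN ≈ 0.847

Under exogeneity and monotonicity, PN = (RR − 1) / RR = 1 − 1/RR.
PN = (6.53 − 1) / 6.53 = 5.53 / 6.53 ≈ 0.8469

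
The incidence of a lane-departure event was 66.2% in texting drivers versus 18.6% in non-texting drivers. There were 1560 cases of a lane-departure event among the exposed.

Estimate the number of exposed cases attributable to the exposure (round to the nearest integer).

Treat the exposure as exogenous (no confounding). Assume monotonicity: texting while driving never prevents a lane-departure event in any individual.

about 1122 cases

p₁ = 0.662, p₀ = 0.186.
PN = (p₁ − p₀)/p₁ = (0.662 − 0.186) / 0.662 ≈ 0.71903.
Attributable cases ≈ PN × (exposed cases) = 0.71903 × 1560 ≈ 1121.69.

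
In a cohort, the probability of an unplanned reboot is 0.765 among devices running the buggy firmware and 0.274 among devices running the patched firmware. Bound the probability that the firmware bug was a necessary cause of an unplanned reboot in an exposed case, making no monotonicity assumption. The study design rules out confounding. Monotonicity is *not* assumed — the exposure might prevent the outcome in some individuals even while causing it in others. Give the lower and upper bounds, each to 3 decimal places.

0.642 ≤ PN ≤ 0.949

Let p₁ = 0.765, p₀ = 0.274.
Under exogeneity alone the bounds on PN are max{0,(p₁−p₀)/p₁} ≤ PN ≤ min{1,(1−p₀)/p₁}.
  lower = (p₁ − p₀)/p₁ = 0.491 / 0.765 ≈ 0.6418
  upper = min{1, (1 − p₀)/p₁} = 0.726 / 0.765 ≈ 0.9490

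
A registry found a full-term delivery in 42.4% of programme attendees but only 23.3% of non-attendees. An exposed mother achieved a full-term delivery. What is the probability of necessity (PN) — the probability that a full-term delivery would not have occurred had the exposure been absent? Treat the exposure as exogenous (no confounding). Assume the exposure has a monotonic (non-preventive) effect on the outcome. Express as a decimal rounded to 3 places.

p₁ = 0.424, p₀ = 0.233.
Under exogeneity and monotonicity, PN = (p₁ − p₀) / p₁.
PN = (0.424 − 0.233) / 0.424 = 0.191 / 0.424 ≈ 0.4505

PN ≈ 0.450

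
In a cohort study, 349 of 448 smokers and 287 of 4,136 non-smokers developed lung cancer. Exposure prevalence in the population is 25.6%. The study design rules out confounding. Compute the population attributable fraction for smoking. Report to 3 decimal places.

PAF ≈ 0.724

p₁ = P(outcome | exposed) = 349/448 = 0.77902
p₀ = P(outcome | unexposed) = 287/4136 = 0.069391
Overall risk P(Y=1) = π·p₁ + (1−π)·p₀ = 0.256×0.77902 + 0.744×0.069391 = 0.25106.
Under exogeneity, PAF = [P(Y=1) − p₀] / P(Y=1).
PAF = (0.25106 − 0.069391) / 0.25106 ≈ 0.7236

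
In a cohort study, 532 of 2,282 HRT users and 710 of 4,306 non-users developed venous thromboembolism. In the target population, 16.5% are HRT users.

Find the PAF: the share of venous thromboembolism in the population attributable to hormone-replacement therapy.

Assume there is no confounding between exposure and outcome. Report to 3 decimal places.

PAF ≈ 0.064

p₁ = P(outcome | exposed) = 532/2282 = 0.23313
p₀ = P(outcome | unexposed) = 710/4306 = 0.16489
Overall risk P(Y=1) = π·p₁ + (1−π)·p₀ = 0.165×0.23313 + 0.835×0.16489 = 0.17615.
Under exogeneity, PAF = [P(Y=1) − p₀] / P(Y=1).
PAF = (0.17615 − 0.16489) / 0.17615 ≈ 0.0639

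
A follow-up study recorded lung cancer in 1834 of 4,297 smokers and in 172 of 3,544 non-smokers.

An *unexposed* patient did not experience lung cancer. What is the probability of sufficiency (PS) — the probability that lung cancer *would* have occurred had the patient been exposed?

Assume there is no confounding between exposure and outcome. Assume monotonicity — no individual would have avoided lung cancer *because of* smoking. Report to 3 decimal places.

p₁ = P(outcome | exposed) = 1834/4297 = 0.42681
p₀ = P(outcome | unexposed) = 172/3544 = 0.048533
Under exogeneity and monotonicity, PS = (p₁ − p₀) / (1 − p₀).
PS = (0.42681 − 0.048533) / (1 − 0.048533) = 0.37828 / 0.95147 ≈ 0.3976

PS ≈ 0.398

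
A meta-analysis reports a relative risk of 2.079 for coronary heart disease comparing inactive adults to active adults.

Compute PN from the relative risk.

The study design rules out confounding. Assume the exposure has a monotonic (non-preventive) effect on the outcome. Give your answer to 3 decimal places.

Under exogeneity and monotonicity, PN = (RR − 1) / RR = 1 − 1/RR.
PN = (2.079 − 1) / 2.079 = 1.079 / 2.079 ≈ 0.5190

PN ≈ 0.519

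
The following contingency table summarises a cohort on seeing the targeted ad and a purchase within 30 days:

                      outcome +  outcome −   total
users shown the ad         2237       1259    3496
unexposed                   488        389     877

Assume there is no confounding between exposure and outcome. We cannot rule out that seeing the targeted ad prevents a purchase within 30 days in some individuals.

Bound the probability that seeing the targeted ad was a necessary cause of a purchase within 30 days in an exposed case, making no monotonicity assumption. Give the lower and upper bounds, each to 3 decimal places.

p₁ = P(outcome | exposed) = 2237/3496 = 0.63987
p₀ = P(outcome | unexposed) = 488/877 = 0.55644
Under exogeneity alone the bounds on PN are max{0,(p₁−p₀)/p₁} ≤ PN ≤ min{1,(1−p₀)/p₁}.
  lower = (p₁ − p₀)/p₁ = 0.083432 / 0.63987 ≈ 0.1304
  upper = min{1, (1 − p₀)/p₁} = 0.44356 / 0.63987 ≈ 0.6932

0.130 ≤ PN ≤ 0.693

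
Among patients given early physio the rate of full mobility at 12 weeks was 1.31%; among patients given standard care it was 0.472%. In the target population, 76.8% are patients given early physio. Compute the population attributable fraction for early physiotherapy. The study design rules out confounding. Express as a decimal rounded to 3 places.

p₁ = 0.0131, p₀ = 0.00472.
Overall risk P(Y=1) = π·p₁ + (1−π)·p₀ = 0.768×0.0131 + 0.232×0.00472 = 0.011156.
Under exogeneity, PAF = [P(Y=1) − p₀] / P(Y=1).
PAF = (0.011156 − 0.00472) / 0.011156 ≈ 0.5769

PAF ≈ 0.577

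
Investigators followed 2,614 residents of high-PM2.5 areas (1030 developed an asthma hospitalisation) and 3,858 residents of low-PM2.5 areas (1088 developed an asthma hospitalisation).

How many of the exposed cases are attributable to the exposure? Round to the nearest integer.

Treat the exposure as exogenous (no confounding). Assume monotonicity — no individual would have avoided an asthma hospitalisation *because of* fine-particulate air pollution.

p₁ = P(outcome | exposed) = 1030/2614 = 0.39403
p₀ = P(outcome | unexposed) = 1088/3858 = 0.28201
PN = (p₁ − p₀)/p₁ = (0.39403 − 0.28201) / 0.39403 ≈ 0.28429.
Attributable cases ≈ PN × (exposed cases) = 0.28429 × 1030 ≈ 292.82.

about 293 cases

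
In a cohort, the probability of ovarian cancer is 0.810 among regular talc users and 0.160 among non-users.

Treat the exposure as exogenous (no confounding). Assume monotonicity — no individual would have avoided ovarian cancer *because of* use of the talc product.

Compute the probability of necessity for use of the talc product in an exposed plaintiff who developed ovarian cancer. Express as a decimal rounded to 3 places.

Let p₁ = 0.81, p₀ = 0.16.
Under exogeneity and monotonicity, PN = (p₁ − p₀) / p₁.
PN = (0.81 − 0.16) / 0.81 = 0.65 / 0.81 ≈ 0.8025

PN ≈ 0.802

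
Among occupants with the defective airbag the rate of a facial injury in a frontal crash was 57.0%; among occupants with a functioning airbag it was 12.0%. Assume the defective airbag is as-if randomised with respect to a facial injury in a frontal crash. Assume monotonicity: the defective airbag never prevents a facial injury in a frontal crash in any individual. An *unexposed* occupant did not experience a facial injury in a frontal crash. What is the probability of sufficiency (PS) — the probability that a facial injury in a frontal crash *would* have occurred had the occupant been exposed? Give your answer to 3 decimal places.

PS ≈ 0.511

p₁ = 0.57, p₀ = 0.12.
Under exogeneity and monotonicity, PS = (p₁ − p₀) / (1 − p₀).
PS = (0.57 − 0.12) / (1 − 0.12) = 0.45 / 0.88 ≈ 0.5114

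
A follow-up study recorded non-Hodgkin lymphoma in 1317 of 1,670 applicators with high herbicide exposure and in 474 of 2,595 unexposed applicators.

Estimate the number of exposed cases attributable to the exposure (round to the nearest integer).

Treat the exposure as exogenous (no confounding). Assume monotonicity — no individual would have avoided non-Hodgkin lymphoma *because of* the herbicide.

p₁ = P(outcome | exposed) = 1317/1670 = 0.78862
p₀ = P(outcome | unexposed) = 474/2595 = 0.18266
PN = (p₁ − p₀)/p₁ = (0.78862 − 0.18266) / 0.78862 ≈ 0.76838.
Attributable cases ≈ PN × (exposed cases) = 0.76838 × 1317 ≈ 1011.96.

about 1012 cases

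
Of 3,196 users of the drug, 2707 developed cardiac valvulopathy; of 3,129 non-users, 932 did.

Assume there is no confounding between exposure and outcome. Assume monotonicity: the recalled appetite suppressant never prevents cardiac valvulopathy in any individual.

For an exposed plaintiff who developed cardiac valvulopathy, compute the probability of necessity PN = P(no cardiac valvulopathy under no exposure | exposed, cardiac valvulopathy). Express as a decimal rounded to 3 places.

PN ≈ 0.648

p₁ = P(outcome | exposed) = 2707/3196 = 0.847
p₀ = P(outcome | unexposed) = 932/3129 = 0.29786
Under exogeneity and monotonicity, PN = (p₁ − p₀) / p₁.
PN = (0.847 − 0.29786) / 0.847 = 0.54914 / 0.847 ≈ 0.6483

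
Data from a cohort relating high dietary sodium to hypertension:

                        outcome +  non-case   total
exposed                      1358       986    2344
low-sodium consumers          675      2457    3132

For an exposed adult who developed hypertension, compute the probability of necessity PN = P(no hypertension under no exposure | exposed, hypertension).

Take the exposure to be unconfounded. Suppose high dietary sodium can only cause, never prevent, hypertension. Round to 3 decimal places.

PN ≈ 0.628

p₁ = P(outcome | exposed) = 1358/2344 = 0.57935
p₀ = P(outcome | unexposed) = 675/3132 = 0.21552
Under exogeneity and monotonicity, PN = (p₁ − p₀)/p₁.
PN = (0.57935 − 0.21552) / 0.57935 ≈ 0.6280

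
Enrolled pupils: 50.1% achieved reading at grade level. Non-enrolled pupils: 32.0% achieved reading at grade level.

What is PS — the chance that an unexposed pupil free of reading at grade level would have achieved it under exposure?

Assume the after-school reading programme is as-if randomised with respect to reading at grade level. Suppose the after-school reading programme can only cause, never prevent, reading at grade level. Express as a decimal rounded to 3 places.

p₁ = 0.501, p₀ = 0.32.
Under exogeneity and monotonicity, PS = (p₁ − p₀) / (1 − p₀).
PS = (0.501 − 0.32) / (1 − 0.32) = 0.181 / 0.68 ≈ 0.2662

PS ≈ 0.266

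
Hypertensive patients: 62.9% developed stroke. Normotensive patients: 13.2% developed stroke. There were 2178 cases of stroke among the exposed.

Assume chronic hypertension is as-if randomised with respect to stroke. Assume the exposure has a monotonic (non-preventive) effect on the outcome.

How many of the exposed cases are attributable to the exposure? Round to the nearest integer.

p₁ = 0.629, p₀ = 0.132.
PN = (p₁ − p₀)/p₁ = (0.629 − 0.132) / 0.629 ≈ 0.79014.
Attributable cases ≈ PN × (exposed cases) = 0.79014 × 2178 ≈ 1720.93.

about 1721 cases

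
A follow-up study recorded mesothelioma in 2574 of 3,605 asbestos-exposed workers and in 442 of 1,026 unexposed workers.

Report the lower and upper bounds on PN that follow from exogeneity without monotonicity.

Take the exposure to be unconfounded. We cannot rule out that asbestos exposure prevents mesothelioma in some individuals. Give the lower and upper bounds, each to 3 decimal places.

0.397 ≤ PN ≤ 0.797

p₁ = P(outcome | exposed) = 2574/3605 = 0.71401
p₀ = P(outcome | unexposed) = 442/1026 = 0.4308
Under exogeneity alone the bounds on PN are max{0,(p₁−p₀)/p₁} ≤ PN ≤ min{1,(1−p₀)/p₁}.
  lower = (p₁ − p₀)/p₁ = 0.28321 / 0.71401 ≈ 0.3966
  upper = min{1, (1 − p₀)/p₁} = 0.5692 / 0.71401 ≈ 0.7972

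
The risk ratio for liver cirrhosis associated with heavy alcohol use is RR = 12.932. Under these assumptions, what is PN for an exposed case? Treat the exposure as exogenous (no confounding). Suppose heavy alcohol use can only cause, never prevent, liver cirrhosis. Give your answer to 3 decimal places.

Under exogeneity and monotonicity, PN = (RR − 1) / RR = 1 − 1/RR.
PN = (12.932 − 1) / 12.932 = 11.93 / 12.932 ≈ 0.9227

PN ≈ 0.923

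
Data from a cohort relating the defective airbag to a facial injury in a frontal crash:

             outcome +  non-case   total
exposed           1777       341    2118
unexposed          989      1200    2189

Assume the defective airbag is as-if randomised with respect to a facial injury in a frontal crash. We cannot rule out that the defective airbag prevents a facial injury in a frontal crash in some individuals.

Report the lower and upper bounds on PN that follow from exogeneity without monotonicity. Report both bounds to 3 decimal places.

0.461 ≤ PN ≤ 0.653

p₁ = P(outcome | exposed) = 1777/2118 = 0.839
p₀ = P(outcome | unexposed) = 989/2189 = 0.4518
Under exogeneity alone the bounds on PN are max{0,(p₁−p₀)/p₁} ≤ PN ≤ min{1,(1−p₀)/p₁}.
  lower = (p₁ − p₀)/p₁ = 0.38719 / 0.839 ≈ 0.4615
  upper = min{1, (1 − p₀)/p₁} = 0.5482 / 0.839 ≈ 0.6534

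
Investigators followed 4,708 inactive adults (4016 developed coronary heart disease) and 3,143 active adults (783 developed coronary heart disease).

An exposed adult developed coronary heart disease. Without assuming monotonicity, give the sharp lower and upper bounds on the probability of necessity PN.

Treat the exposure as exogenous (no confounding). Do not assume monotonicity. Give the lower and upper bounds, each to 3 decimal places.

0.708 ≤ PN ≤ 0.880

p₁ = P(outcome | exposed) = 4016/4708 = 0.85302
p₀ = P(outcome | unexposed) = 783/3143 = 0.24913
Under exogeneity alone the bounds on PN are max{0,(p₁−p₀)/p₁} ≤ PN ≤ min{1,(1−p₀)/p₁}.
  lower = (p₁ − p₀)/p₁ = 0.60389 / 0.85302 ≈ 0.7079
  upper = min{1, (1 − p₀)/p₁} = 0.75087 / 0.85302 ≈ 0.8803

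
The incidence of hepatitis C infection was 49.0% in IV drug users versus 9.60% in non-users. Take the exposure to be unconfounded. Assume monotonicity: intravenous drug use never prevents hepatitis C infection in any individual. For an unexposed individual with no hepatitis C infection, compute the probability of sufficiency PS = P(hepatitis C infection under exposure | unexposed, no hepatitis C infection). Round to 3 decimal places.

p₁ = 0.49, p₀ = 0.096.
Under exogeneity and monotonicity, PS = (p₁ − p₀) / (1 − p₀).
PS = (0.49 − 0.096) / (1 − 0.096) = 0.394 / 0.904 ≈ 0.4358

PS ≈ 0.436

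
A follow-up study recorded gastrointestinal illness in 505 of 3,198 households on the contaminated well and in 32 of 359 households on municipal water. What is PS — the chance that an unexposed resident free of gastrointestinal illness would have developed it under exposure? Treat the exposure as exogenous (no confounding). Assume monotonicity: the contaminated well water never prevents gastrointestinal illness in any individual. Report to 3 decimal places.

PS ≈ 0.076

p₁ = P(outcome | exposed) = 505/3198 = 0.15791
p₀ = P(outcome | unexposed) = 32/359 = 0.089136
Under exogeneity and monotonicity, PS = (p₁ − p₀) / (1 − p₀).
PS = (0.15791 − 0.089136) / (1 − 0.089136) = 0.068775 / 0.91086 ≈ 0.0755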